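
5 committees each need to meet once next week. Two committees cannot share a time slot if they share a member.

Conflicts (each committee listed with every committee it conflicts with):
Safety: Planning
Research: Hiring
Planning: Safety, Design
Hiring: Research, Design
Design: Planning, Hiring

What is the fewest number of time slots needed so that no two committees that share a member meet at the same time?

2

Research and Hiring conflict, so at least 2 time slots are needed.
2 time slots suffice: time slot 1 → {Safety, Research, Design}; time slot 2 → {Planning, Hiring}. Each listed conflict is separated.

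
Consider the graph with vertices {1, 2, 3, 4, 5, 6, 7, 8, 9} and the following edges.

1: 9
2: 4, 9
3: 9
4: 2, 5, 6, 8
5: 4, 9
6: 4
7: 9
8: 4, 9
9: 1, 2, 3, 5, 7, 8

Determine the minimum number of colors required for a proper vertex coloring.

4 and 5 are adjacent, so at least 2 colors are needed.
2 colors suffice: color red → {4, 9}; color blue → {1, 2, 3, 5, 6, 7, 8}. Each edge has distinct colors on its endpoints.

2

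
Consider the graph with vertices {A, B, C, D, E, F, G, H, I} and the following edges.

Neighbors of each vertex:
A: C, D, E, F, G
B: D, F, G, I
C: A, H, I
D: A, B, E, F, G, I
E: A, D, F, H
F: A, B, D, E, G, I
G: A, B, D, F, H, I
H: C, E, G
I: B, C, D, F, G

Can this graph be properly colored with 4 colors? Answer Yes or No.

No

B, D, F, G, I are pairwise adjacent (a clique of size 5), so at least 5 colors are needed.
So 4 colors are not enough.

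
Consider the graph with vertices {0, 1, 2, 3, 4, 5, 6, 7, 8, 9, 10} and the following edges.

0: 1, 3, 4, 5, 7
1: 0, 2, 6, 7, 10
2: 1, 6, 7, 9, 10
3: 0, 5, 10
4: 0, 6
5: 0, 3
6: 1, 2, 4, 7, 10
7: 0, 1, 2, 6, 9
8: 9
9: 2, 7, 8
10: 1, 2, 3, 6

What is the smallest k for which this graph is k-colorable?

1, 2, 6, 10 are mutually adjacent (a clique of size 4), so at least 4 colors are needed.
One proper 4-coloring: 0=a, 1=b, 2=a, 3=b, 4=b, 5=c, 6=d, 7=c, 8=a, 9=b, 10=c. No two adjacent vertices share a color.

4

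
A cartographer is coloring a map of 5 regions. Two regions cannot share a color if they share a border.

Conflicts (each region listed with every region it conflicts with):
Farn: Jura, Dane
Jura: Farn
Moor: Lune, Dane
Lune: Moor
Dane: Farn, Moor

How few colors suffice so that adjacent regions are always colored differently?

Farn and Jura conflict, so at least 2 colors are needed.
A valid assignment using 2 colors: Farn=1, Jura=2, Moor=1, Lune=2, Dane=2. Each listed conflict is separated.

2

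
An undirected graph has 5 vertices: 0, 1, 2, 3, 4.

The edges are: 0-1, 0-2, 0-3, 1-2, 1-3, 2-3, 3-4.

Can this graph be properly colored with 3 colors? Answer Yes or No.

0, 1, 2, 3 form a clique, so at least 4 colors are needed.
So 3 colors are not enough.

No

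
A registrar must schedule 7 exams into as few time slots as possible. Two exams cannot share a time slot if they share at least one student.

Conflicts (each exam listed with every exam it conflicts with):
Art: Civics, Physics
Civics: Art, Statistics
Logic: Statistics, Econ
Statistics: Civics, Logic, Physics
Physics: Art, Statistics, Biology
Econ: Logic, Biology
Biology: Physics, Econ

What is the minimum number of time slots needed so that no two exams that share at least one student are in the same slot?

3

The cycle Physics-Statistics-Logic-Econ-Biology-Physics has odd length 5, so it cannot be 2-colored; at least 3 time slots are needed.
A valid assignment using 3 time slots: Art=2, Civics=1, Logic=1, Statistics=2, Physics=1, Econ=3, Biology=2. Every pair that conflicts lands in different time slots.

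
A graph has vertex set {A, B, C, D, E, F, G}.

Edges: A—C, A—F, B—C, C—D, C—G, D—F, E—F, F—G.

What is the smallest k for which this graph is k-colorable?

2

A and F are adjacent, so at least 2 colors are needed.
A valid assignment using 2 colors: A=2, B=2, C=1, D=2, E=2, F=1, G=2. Every edge joins two different colors.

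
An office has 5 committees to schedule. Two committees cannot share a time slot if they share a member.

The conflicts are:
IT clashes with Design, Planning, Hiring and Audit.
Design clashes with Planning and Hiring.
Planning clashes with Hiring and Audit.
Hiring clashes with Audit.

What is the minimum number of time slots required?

IT, Planning, Hiring, Audit pairwise conflict, so at least 4 time slots are needed.
4 time slots suffice: time slot 1 → {Hiring}; time slot 2 → {IT}; time slot 3 → {Planning}; time slot 4 → {Design, Audit}. No two conflicting committees share a time slot.

4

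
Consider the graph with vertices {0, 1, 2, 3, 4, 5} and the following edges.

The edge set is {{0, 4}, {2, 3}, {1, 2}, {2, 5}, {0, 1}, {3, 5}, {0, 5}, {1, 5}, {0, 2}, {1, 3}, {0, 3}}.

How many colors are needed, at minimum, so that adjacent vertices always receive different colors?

5

0, 1, 2, 3, 5 are mutually adjacent (a clique of size 5), so at least 5 colors are needed.
5 colors suffice: 0=red, 1=purple, 2=green, 3=blue, 4=blue, 5=yellow. Every edge joins two different colors.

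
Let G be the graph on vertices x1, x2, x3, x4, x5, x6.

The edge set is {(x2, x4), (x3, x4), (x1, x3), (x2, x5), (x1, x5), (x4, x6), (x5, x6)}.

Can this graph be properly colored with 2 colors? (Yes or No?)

The cycle x6-x5-x1-x3-x4-x6 has odd length 5, so it cannot be 2-colored; at least 3 colors are needed.
So 2 colors are not enough.

No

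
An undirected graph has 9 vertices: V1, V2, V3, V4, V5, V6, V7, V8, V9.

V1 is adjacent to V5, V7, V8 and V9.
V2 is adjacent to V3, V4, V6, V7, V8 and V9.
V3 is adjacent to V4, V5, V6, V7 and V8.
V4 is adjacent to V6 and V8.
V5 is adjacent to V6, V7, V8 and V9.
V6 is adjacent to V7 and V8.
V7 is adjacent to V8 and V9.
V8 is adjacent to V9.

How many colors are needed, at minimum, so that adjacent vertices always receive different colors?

5

V2, V3, V6, V7, V8 are mutually adjacent (a clique of size 5), so at least 5 colors are needed.
5 colors suffice: color R → {V8}; color B → {V4, V7}; color G → {V6, V9}; color Y → {V1, V3}; color P → {V2, V5}. No two adjacent vertices share a color.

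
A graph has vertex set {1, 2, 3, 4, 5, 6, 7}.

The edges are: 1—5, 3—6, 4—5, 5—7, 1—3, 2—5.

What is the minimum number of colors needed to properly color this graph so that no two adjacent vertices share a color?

2 and 5 are adjacent, so at least 2 colors are needed.
2 colors suffice: 1=blue, 2=blue, 3=red, 4=blue, 5=red, 6=blue, 7=blue. Every edge joins two different colors.

2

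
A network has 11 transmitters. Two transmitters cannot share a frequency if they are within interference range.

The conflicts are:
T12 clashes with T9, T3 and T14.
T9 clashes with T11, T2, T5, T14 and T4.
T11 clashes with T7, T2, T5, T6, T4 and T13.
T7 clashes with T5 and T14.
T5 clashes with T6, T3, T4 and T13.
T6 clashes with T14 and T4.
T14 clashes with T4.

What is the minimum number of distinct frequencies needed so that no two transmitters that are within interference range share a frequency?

4

T11, T5, T6, T4 pairwise conflict, so at least 4 frequencies are needed.
Using 4 frequencies: T12=2, T9=3, T11=2, T7=3, T2=1, T5=1, T6=3, T3=3, T14=1, T4=4, T13=3. Every pair that conflicts lands in different frequencies.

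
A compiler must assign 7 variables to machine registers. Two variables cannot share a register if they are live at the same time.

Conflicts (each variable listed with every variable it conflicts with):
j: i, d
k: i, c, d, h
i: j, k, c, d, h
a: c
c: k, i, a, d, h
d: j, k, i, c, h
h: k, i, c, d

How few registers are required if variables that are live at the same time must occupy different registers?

5

k, i, c, d, h pairwise conflict, so at least 5 registers are needed.
5 registers suffice: register 1 → {i, a}; register 2 → {j, c}; register 3 → {d}; register 4 → {k}; register 5 → {h}. Each listed conflict is separated.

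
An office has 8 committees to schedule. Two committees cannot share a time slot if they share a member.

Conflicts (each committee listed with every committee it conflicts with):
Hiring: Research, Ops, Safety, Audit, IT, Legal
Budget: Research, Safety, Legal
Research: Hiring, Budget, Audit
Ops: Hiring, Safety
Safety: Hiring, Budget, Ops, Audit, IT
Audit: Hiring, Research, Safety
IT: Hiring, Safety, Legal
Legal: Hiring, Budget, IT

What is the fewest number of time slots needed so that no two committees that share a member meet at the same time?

3

Hiring, Research, Audit are mutually in conflict, so at least 3 time slots are needed.
3 time slots suffice: Hiring=1, Budget=1, Research=2, Ops=3, Safety=2, Audit=3, IT=3, Legal=2. Every pair that conflicts lands in different time slots.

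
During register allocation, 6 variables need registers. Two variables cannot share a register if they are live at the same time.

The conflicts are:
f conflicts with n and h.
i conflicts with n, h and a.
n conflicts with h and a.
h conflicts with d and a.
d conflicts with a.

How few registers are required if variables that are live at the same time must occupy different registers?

4

i, n, h, a are mutually in conflict, so at least 4 registers are needed.
Using 4 registers: f=2, i=4, n=3, h=1, d=3, a=2. Every pair that conflicts lands in different registers.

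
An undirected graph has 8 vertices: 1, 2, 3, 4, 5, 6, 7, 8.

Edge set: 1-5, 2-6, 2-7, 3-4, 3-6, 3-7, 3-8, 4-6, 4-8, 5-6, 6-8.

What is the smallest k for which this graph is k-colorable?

3, 4, 6, 8 are mutually adjacent (a clique of size 4), so at least 4 colors are needed.
4 colors suffice: 1=red, 2=blue, 3=blue, 4=yellow, 5=blue, 6=red, 7=red, 8=green. Each edge has distinct colors on its endpoints.

4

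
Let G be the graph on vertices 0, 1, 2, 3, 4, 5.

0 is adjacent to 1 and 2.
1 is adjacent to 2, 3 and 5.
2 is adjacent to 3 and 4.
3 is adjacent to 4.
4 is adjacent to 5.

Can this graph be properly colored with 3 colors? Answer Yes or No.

Yes

The chromatic number is 3. 2, 3, 4 are pairwise adjacent, so at least 3 colors are needed.
3 colors suffice: color a → {2, 5}; color b → {1, 4}; color c → {0, 3}.
That is already a proper 3-coloring.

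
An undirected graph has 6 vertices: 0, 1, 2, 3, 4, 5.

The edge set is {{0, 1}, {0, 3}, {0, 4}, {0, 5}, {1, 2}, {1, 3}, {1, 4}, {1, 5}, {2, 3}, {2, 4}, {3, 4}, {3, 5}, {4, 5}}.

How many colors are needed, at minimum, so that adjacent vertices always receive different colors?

0, 1, 3, 4, 5 are mutually adjacent (a clique of size 5), so at least 5 colors are needed.
5 colors suffice: color a → {3}; color b → {1}; color c → {4}; color d → {2, 5}; color e → {0}. No two adjacent vertices share a color.

5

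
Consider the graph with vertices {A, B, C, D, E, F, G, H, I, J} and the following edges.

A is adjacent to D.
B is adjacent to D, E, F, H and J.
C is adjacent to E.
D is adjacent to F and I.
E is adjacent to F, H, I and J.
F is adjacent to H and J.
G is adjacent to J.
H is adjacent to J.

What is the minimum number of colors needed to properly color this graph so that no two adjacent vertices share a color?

5

B, E, F, H, J are pairwise adjacent (a clique of size 5), so at least 5 colors are needed.
5 colors suffice: color 1 → {D, E, G}; color 2 → {A, B, C, I}; color 3 → {J}; color 4 → {F}; color 5 → {H}. Each edge has distinct colors on its endpoints.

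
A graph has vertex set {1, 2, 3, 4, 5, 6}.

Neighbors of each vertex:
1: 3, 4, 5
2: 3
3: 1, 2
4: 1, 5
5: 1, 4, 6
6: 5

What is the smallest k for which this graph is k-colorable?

3

1, 4, 5 are pairwise adjacent, so at least 3 colors are needed.
A valid assignment using 3 colors: 1=red, 2=red, 3=blue, 4=green, 5=blue, 6=red. Each edge has distinct colors on its endpoints.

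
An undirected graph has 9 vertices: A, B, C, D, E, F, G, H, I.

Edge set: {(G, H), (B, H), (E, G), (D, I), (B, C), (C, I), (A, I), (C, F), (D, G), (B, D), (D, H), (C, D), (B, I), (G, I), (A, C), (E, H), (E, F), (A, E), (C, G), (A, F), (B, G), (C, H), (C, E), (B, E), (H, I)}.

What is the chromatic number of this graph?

B, C, D, G, H, I are mutually adjacent (a clique of size 6), so at least 6 colors are needed.
A valid assignment using 6 colors: A=3, B=3, C=1, D=6, E=2, F=4, G=5, H=4, I=2. No two adjacent vertices share a color.

6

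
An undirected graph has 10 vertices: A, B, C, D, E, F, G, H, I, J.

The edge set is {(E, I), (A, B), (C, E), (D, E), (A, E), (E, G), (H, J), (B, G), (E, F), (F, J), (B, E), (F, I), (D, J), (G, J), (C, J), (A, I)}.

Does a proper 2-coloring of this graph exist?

No

E, F, I are mutually adjacent, so at least 3 colors are needed.
So 2 colors are not enough.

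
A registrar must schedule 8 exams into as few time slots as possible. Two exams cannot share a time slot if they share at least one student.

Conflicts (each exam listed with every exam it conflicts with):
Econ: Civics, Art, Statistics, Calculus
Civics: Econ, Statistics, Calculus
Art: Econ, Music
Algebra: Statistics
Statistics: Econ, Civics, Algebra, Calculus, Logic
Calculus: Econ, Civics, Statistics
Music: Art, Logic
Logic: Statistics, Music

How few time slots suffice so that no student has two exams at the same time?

Econ, Civics, Statistics, Calculus pairwise conflict, so at least 4 time slots are needed.
4 time slots suffice: Econ=2, Civics=4, Art=1, Algebra=2, Statistics=1, Calculus=3, Music=2, Logic=3. Each listed conflict is separated.

4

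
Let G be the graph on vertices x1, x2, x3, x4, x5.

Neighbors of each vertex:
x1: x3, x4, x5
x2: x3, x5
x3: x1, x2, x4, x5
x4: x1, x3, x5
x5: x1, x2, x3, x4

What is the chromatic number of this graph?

x1, x3, x4, x5 are mutually adjacent (a clique of size 4), so at least 4 colors are needed.
4 colors suffice: color 1 → {x5}; color 2 → {x3}; color 3 → {x1, x2}; color 4 → {x4}. No two adjacent vertices share a color.

4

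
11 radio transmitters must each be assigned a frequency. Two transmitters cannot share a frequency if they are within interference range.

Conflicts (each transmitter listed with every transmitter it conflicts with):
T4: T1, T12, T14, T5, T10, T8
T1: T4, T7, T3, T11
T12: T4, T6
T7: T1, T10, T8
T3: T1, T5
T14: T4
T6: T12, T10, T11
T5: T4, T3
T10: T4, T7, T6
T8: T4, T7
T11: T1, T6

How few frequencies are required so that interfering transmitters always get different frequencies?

The cycle T4-T10-T6-T11-T1-T4 has odd length 5, so it cannot be 2-colored; at least 3 frequencies are needed.
A valid assignment using 3 frequencies: T4=1, T1=2, T12=2, T7=1, T3=1, T14=2, T6=1, T5=2, T10=2, T8=2, T11=3. Every pair that conflicts lands in different frequencies.

3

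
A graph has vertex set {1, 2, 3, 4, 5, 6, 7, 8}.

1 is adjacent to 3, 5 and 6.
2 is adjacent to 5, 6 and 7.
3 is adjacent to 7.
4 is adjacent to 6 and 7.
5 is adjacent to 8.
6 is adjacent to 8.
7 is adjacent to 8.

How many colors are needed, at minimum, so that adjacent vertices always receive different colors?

3

The cycle 7-2-6-1-3-7 has odd length 5, so it cannot be 2-colored; at least 3 colors are needed.
3 colors suffice: color a → {5, 6, 7}; color b → {1, 2, 4, 8}; color c → {3}. Every edge joins two different colors.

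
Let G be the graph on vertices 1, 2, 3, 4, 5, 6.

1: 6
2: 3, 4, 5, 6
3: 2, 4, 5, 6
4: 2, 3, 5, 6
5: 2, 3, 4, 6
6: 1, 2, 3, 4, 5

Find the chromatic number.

5

2, 3, 4, 5, 6 form a clique, so at least 5 colors are needed.
5 colors suffice: color a → {6}; color b → {1, 2}; color c → {3}; color d → {5}; color e → {4}. Every edge joins two different colors.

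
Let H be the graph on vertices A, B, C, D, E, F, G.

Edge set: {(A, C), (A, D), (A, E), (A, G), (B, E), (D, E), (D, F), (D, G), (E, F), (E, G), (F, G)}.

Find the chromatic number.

D, E, F, G are mutually adjacent (a clique of size 4), so at least 4 colors are needed.
4 colors suffice: A=green, B=blue, C=red, D=yellow, E=red, F=green, G=blue. Every edge joins two different colors.

4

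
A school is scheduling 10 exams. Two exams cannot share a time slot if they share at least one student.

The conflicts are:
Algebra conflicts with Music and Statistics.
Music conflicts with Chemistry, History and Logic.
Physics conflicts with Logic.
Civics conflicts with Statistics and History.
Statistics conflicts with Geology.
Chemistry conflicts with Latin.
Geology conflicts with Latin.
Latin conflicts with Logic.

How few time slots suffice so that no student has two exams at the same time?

The cycle History-Music-Algebra-Statistics-Civics-History has odd length 5, so it cannot be 2-colored; at least 3 time slots are needed.
3 time slots suffice: time slot 1 → {Music, Physics, Statistics, Latin}; time slot 2 → {Algebra, Civics, Chemistry, Geology, Logic}; time slot 3 → {History}. Each listed conflict is separated.

3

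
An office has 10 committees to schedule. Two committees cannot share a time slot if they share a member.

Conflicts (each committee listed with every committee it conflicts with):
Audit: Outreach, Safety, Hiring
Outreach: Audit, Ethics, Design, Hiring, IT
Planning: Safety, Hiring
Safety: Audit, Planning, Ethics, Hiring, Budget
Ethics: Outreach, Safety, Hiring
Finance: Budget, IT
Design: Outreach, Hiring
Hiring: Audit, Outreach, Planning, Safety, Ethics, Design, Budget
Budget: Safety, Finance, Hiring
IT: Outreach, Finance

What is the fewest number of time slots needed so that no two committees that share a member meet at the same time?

3

Outreach, Design, Hiring are mutually in conflict, so at least 3 time slots are needed.
3 time slots suffice: time slot 1 → {Hiring, IT}; time slot 2 → {Outreach, Safety, Finance}; time slot 3 → {Audit, Planning, Ethics, Design, Budget}. Each listed conflict is separated.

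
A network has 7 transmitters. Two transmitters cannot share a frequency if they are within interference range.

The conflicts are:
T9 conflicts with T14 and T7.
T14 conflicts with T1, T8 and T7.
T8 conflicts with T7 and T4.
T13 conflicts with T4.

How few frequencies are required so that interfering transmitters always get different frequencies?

T14, T8, T7 all conflict with each other, so at least 3 frequencies are needed.
3 frequencies suffice: frequency 1 → {T14, T4}; frequency 2 → {T1, T7, T13}; frequency 3 → {T9, T8}. Each listed conflict is separated.

3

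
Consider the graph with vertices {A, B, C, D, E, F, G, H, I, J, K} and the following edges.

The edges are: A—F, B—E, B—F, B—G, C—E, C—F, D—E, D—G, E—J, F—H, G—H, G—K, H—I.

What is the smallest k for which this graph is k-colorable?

2

F and H are adjacent, so at least 2 colors are needed.
2 colors suffice: A=2, B=2, C=2, D=2, E=1, F=1, G=1, H=2, I=1, J=2, K=2. Each edge has distinct colors on its endpoints.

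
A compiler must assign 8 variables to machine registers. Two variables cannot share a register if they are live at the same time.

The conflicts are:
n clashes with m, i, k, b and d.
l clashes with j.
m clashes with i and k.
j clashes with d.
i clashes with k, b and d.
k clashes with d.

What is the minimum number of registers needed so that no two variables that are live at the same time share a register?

4

n, i, k, d are mutually in conflict, so at least 4 registers are needed.
4 registers suffice: register 1 → {j, i}; register 2 → {n, l}; register 3 → {m, b, d}; register 4 → {k}. No two conflicting variables share a register.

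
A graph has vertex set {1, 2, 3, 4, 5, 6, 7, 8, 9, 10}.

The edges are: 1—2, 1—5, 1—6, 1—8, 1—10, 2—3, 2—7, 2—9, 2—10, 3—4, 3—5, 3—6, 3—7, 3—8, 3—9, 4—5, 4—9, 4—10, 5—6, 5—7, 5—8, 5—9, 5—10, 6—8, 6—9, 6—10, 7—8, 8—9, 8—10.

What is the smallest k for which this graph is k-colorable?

5

1, 5, 6, 8, 10 form a clique, so at least 5 colors are needed.
A valid assignment using 5 colors: 1=purple, 2=red, 3=blue, 4=green, 5=red, 6=yellow, 7=yellow, 8=green, 9=purple, 10=blue. Each edge has distinct colors on its endpoints.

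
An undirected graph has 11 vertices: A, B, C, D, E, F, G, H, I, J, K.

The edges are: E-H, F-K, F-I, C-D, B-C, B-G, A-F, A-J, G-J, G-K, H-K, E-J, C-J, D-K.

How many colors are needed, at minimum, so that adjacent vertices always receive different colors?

3

The cycle C-D-K-G-J-C has odd length 5, so it cannot be 2-colored; at least 3 colors are needed.
A valid assignment using 3 colors: A=3, B=1, C=2, D=3, E=2, F=2, G=2, H=3, I=1, J=1, K=1. No two adjacent vertices share a color.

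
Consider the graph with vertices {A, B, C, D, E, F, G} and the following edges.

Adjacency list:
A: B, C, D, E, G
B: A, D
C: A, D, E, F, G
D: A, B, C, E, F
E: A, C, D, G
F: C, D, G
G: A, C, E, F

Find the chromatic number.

4

A, C, D, E are mutually adjacent (a clique of size 4), so at least 4 colors are needed.
A valid assignment using 4 colors: A=1, B=3, C=3, D=2, E=4, F=1, G=2. Each edge has distinct colors on its endpoints.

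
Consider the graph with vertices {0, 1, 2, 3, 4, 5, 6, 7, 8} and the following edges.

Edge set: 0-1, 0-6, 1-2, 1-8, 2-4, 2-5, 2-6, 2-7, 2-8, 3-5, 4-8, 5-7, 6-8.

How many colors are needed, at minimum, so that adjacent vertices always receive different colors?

3

2, 5, 7 are pairwise adjacent, so at least 3 colors are needed.
3 colors suffice: color red → {0, 2, 3}; color blue → {5, 8}; color green → {1, 4, 6, 7}. Each edge has distinct colors on its endpoints.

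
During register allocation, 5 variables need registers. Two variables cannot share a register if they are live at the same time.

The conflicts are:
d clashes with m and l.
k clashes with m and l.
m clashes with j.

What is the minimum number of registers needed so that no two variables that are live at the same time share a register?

2

k and m conflict, so at least 2 registers are needed.
2 registers suffice: register 1 → {m, l}; register 2 → {d, k, j}. Each listed conflict is separated.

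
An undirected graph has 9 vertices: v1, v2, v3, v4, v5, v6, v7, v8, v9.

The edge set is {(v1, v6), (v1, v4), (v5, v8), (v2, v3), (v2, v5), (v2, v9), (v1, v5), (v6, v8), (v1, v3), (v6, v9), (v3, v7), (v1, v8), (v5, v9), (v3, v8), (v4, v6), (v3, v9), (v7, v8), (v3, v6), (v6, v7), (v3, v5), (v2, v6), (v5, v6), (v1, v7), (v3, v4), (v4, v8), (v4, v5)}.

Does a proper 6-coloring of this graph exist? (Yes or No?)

The chromatic number is 6. v1, v3, v4, v5, v6, v8 are pairwise adjacent (a clique of size 6), so at least 6 colors are needed.
A valid assignment using 6 colors: v1=4, v2=5, v3=1, v4=6, v5=3, v6=2, v7=3, v8=5, v9=4.
That is already a proper 6-coloring.

Yes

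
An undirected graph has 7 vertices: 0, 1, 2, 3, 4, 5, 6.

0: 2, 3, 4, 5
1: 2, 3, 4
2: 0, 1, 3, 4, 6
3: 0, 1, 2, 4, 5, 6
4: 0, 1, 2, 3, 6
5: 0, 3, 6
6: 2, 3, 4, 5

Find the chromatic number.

2, 3, 4, 6 form a clique, so at least 4 colors are needed.
One proper 4-coloring: 0=d, 1=d, 2=c, 3=a, 4=b, 5=b, 6=d. Every edge joins two different colors.

4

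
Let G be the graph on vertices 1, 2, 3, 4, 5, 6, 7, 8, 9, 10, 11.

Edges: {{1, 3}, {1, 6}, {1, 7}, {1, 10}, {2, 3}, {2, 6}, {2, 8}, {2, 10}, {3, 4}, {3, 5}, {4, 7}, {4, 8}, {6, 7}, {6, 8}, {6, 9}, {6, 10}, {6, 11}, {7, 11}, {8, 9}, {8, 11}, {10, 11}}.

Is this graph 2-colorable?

6, 8, 9 are mutually adjacent, so at least 3 colors are needed.
So 2 colors are not enough.

No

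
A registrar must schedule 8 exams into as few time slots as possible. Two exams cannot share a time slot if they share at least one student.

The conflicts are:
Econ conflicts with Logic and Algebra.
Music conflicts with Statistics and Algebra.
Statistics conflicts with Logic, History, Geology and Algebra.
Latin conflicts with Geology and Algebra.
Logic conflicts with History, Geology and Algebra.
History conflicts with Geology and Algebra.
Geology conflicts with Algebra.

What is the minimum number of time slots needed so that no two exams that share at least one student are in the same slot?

5

Statistics, Logic, History, Geology, Algebra pairwise conflict, so at least 5 time slots are needed.
A valid assignment using 5 time slots: Econ=3, Music=2, Statistics=3, Latin=2, Logic=2, History=5, Geology=4, Algebra=1. Every pair that conflicts lands in different time slots.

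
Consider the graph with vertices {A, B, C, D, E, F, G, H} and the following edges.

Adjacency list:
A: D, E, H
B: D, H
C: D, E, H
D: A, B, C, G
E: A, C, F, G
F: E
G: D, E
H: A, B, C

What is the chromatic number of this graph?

2

C and H are adjacent, so at least 2 colors are needed.
One proper 2-coloring: A=2, B=2, C=2, D=1, E=1, F=2, G=2, H=1. Each edge has distinct colors on its endpoints.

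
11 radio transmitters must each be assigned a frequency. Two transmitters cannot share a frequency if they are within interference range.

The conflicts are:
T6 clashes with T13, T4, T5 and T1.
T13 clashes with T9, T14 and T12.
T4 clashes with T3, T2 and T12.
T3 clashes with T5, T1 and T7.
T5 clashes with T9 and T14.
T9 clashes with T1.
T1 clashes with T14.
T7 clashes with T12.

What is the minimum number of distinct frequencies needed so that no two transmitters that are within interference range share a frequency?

2

T4 and T2 conflict, so at least 2 frequencies are needed.
2 frequencies suffice: frequency 1 → {T6, T3, T9, T14, T2, T12}; frequency 2 → {T13, T4, T5, T1, T7}. No two conflicting transmitters share a frequency.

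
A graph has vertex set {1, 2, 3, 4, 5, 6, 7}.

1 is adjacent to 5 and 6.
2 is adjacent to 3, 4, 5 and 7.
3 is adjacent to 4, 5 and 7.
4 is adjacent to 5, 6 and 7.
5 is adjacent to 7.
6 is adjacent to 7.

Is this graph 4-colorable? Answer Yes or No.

No

2, 3, 4, 5, 7 are pairwise adjacent (a clique of size 5), so at least 5 colors are needed.
So 4 colors are not enough.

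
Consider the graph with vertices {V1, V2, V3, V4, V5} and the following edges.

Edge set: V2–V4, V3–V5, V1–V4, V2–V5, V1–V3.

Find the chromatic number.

3

The cycle V5-V2-V4-V1-V3-V5 has odd length 5, so it cannot be 2-colored; at least 3 colors are needed.
One proper 3-coloring: V1=2, V2=2, V3=3, V4=1, V5=1. No two adjacent vertices share a color.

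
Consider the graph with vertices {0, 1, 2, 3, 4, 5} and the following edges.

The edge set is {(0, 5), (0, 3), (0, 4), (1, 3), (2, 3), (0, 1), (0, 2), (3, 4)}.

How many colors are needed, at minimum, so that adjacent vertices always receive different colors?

3

0, 1, 3 are pairwise adjacent, so at least 3 colors are needed.
A valid assignment using 3 colors: 0=red, 1=green, 2=green, 3=blue, 4=green, 5=blue. Each edge has distinct colors on its endpoints.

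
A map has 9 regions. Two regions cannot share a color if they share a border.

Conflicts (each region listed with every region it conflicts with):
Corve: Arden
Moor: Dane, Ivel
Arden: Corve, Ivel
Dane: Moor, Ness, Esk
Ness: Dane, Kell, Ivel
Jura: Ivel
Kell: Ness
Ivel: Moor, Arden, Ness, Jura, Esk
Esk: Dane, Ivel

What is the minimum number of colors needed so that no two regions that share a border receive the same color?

Moor and Dane conflict, so at least 2 colors are needed.
2 colors suffice: color 1 → {Corve, Dane, Kell, Ivel}; color 2 → {Moor, Arden, Ness, Jura, Esk}. Every pair that conflicts lands in different colors.

2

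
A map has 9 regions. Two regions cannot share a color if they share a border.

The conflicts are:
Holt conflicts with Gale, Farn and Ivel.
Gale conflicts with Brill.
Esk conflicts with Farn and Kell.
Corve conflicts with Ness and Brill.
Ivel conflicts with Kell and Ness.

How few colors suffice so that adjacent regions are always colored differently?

The cycle Kell-Ivel-Holt-Farn-Esk-Kell has odd length 5, so it cannot be 2-colored; at least 3 colors are needed.
A valid assignment using 3 colors: Holt=1, Gale=2, Esk=3, Farn=2, Corve=2, Ivel=2, Kell=1, Ness=1, Brill=1. Each listed conflict is separated.

3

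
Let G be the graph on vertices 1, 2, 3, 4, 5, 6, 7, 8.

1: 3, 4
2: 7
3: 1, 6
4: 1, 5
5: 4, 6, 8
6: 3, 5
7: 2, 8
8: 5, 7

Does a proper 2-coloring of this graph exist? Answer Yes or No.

No

The cycle 1-4-5-6-3-1 has odd length 5, so it cannot be 2-colored; at least 3 colors are needed.
So 2 colors are not enough.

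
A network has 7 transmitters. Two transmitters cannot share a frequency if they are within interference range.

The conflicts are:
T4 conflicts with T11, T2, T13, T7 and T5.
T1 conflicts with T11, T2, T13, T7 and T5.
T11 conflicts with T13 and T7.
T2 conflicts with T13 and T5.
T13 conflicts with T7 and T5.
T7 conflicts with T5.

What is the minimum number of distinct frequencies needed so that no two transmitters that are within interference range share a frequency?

4

T4, T11, T13, T7 are mutually in conflict, so at least 4 frequencies are needed.
4 frequencies suffice: frequency 1 → {T13}; frequency 2 → {T4, T1}; frequency 3 → {T2, T7}; frequency 4 → {T11, T5}. No two conflicting transmitters share a frequency.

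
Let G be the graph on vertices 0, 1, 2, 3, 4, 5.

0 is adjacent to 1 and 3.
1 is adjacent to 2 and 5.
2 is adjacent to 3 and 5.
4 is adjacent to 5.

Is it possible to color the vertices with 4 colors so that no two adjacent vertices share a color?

Yes

The chromatic number is 3. 1, 2, 5 are pairwise adjacent, so at least 3 colors are needed.
A valid assignment using 3 colors: 0=blue, 1=red, 2=green, 3=red, 4=red, 5=blue.
Since 4 ≥ 3, a proper 4-coloring certainly exists.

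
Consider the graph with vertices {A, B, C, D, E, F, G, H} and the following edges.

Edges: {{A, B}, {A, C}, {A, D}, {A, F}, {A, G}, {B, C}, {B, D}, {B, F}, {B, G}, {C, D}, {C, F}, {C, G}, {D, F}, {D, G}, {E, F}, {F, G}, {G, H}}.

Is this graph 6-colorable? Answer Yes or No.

The chromatic number is 6. A, B, C, D, F, G are mutually adjacent (a clique of size 6), so at least 6 colors are needed.
A valid assignment using 6 colors: A=6, B=3, C=4, D=5, E=1, F=2, G=1, H=2.
That is already a proper 6-coloring.

Yes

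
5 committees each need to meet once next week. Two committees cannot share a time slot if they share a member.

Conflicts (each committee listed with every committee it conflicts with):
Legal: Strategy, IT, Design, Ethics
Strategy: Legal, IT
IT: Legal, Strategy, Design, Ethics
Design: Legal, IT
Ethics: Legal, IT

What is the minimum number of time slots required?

3

Legal, Strategy, IT all conflict with each other, so at least 3 time slots are needed.
3 time slots suffice: time slot 1 → {Legal}; time slot 2 → {IT}; time slot 3 → {Strategy, Design, Ethics}. Every pair that conflicts lands in different time slots.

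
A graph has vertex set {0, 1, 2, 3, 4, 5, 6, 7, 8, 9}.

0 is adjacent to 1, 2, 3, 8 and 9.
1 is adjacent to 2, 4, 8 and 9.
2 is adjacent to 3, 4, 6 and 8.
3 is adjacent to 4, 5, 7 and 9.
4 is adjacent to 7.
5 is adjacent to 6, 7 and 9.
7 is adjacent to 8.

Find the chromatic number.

4

0, 1, 2, 8 are mutually adjacent (a clique of size 4), so at least 4 colors are needed.
4 colors suffice: color red → {2, 5}; color blue → {1, 3, 6}; color green → {0, 7}; color yellow → {4, 8, 9}. Every edge joins two different colors.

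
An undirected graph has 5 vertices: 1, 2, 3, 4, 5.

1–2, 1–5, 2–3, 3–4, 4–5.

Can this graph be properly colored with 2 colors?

No

The cycle 1-5-4-3-2-1 has odd length 5, so it cannot be 2-colored; at least 3 colors are needed.
So 2 colors are not enough.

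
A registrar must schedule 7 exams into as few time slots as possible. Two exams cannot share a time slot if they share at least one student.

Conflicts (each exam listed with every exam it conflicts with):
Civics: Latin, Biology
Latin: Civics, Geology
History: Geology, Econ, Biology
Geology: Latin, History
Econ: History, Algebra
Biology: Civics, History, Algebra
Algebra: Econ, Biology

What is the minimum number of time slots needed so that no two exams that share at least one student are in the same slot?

3

The cycle Geology-Latin-Civics-Biology-History-Geology has odd length 5, so it cannot be 2-colored; at least 3 time slots are needed.
3 time slots suffice: time slot 1 → {Civics, History, Algebra}; time slot 2 → {Latin, Econ, Biology}; time slot 3 → {Geology}. Every pair that conflicts lands in different time slots.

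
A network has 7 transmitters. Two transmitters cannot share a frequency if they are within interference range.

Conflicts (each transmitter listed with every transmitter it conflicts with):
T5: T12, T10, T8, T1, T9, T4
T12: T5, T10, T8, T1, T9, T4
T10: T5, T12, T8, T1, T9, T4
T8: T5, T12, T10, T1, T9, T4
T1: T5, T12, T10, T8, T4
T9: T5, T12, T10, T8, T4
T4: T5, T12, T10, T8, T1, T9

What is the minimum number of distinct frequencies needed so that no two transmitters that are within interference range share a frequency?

T5, T12, T10, T8, T9, T4 pairwise conflict, so at least 6 frequencies are needed.
Using 6 frequencies: T5=2, T12=3, T10=4, T8=5, T1=6, T9=6, T4=1. No two conflicting transmitters share a frequency.

6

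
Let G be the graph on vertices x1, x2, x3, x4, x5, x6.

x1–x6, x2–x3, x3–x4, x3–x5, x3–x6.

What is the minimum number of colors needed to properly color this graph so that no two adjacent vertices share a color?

2

x1 and x6 are adjacent, so at least 2 colors are needed.
2 colors suffice: color 1 → {x1, x3}; color 2 → {x2, x4, x5, x6}. Each edge has distinct colors on its endpoints.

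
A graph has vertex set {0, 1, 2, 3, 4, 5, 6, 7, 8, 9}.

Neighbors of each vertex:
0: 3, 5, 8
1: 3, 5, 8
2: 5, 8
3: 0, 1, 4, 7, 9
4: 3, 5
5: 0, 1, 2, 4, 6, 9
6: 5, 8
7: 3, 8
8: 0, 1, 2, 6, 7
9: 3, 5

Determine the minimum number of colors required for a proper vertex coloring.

2

3 and 4 are adjacent, so at least 2 colors are needed.
2 colors suffice: color red → {3, 5, 8}; color blue → {0, 1, 2, 4, 6, 7, 9}. Each edge has distinct colors on its endpoints.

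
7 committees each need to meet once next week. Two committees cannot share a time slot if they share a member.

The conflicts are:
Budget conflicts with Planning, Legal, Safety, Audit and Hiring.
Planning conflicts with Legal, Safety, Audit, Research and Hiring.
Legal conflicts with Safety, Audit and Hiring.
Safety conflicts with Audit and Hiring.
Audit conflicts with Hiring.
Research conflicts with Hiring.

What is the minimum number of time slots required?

6

Budget, Planning, Legal, Safety, Audit, Hiring all conflict with each other, so at least 6 time slots are needed.
6 time slots suffice: time slot 1 → {Hiring}; time slot 2 → {Planning}; time slot 3 → {Safety, Research}; time slot 4 → {Legal}; time slot 5 → {Budget}; time slot 6 → {Audit}. Each listed conflict is separated.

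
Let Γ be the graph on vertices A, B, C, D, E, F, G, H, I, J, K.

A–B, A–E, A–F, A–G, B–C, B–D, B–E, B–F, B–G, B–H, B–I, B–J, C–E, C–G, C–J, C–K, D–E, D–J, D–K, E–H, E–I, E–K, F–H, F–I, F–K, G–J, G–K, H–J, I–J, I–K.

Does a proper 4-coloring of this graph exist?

Yes

The chromatic number is 4. B, C, G, J are pairwise adjacent (a clique of size 4), so at least 4 colors are needed.
4 colors suffice: color red → {B, K}; color blue → {E, F, J}; color green → {D, G, H, I}; color yellow → {A, C}.
That is already a proper 4-coloring.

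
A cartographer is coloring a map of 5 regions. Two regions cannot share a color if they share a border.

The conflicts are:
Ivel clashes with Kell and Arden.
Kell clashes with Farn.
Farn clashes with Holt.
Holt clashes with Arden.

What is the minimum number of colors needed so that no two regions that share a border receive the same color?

3

The cycle Kell-Ivel-Arden-Holt-Farn-Kell has odd length 5, so it cannot be 2-colored; at least 3 colors are needed.
3 colors suffice: color 1 → {Kell, Arden}; color 2 → {Ivel, Farn}; color 3 → {Holt}. No two conflicting regions share a color.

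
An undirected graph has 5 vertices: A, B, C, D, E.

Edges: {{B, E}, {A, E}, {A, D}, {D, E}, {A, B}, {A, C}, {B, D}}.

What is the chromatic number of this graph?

A, B, D, E are pairwise adjacent (a clique of size 4), so at least 4 colors are needed.
4 colors suffice: color 1 → {A}; color 2 → {C, E}; color 3 → {B}; color 4 → {D}. No two adjacent vertices share a color.

4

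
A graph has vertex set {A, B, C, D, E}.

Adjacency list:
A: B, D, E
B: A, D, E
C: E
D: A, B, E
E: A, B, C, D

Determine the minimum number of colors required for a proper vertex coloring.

A, B, D, E are mutually adjacent (a clique of size 4), so at least 4 colors are needed.
A valid assignment using 4 colors: A=blue, B=yellow, C=blue, D=green, E=red. No two adjacent vertices share a color.

4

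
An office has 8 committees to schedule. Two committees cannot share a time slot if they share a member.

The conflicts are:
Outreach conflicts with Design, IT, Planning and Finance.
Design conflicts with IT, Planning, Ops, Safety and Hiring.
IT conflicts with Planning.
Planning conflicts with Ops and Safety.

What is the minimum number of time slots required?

4

Outreach, Design, IT, Planning all conflict with each other, so at least 4 time slots are needed.
4 time slots suffice: time slot 1 → {Design, Finance}; time slot 2 → {Planning, Hiring}; time slot 3 → {Outreach, Ops, Safety}; time slot 4 → {IT}. No two conflicting committees share a time slot.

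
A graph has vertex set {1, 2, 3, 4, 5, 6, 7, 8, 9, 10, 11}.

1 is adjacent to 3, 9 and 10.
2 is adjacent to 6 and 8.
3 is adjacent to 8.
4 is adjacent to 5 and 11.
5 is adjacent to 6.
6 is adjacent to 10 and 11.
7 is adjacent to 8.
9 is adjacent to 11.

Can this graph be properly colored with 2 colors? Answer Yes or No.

No

The cycle 6-10-1-9-11-6 has odd length 5, so it cannot be 2-colored; at least 3 colors are needed.
So 2 colors are not enough.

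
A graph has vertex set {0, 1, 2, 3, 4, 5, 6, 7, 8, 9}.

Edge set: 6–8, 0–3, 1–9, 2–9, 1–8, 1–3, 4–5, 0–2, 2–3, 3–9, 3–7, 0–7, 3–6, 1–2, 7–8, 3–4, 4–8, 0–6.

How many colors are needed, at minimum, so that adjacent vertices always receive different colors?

4

1, 2, 3, 9 are mutually adjacent (a clique of size 4), so at least 4 colors are needed.
One proper 4-coloring: 0=b, 1=b, 2=c, 3=a, 4=b, 5=a, 6=c, 7=c, 8=a, 9=d. Every edge joins two different colors.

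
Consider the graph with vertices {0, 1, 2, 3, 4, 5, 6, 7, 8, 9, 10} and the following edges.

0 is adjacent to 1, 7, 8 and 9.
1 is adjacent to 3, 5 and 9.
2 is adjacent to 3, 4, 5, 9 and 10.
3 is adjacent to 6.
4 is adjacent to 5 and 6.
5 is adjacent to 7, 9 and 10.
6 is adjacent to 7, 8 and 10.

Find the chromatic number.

3

2, 5, 9 form a triangle, so at least 3 colors are needed.
One proper 3-coloring: 0=red, 1=blue, 2=blue, 3=green, 4=green, 5=red, 6=red, 7=blue, 8=blue, 9=green, 10=green. Every edge joins two different colors.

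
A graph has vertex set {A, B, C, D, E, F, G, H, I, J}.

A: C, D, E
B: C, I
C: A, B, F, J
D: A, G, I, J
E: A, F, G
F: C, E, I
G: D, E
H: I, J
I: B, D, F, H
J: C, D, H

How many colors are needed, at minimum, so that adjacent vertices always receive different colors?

The cycle I-D-A-C-F-I has odd length 5, so it cannot be 2-colored; at least 3 colors are needed.
3 colors suffice: color 1 → {C, D, E, H}; color 2 → {A, G, I, J}; color 3 → {B, F}. No two adjacent vertices share a color.

3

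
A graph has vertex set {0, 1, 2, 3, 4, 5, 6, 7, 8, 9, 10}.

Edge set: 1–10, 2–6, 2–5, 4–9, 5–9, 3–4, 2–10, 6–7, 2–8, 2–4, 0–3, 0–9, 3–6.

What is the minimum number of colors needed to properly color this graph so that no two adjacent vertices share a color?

2

2 and 8 are adjacent, so at least 2 colors are needed.
2 colors suffice: 0=b, 1=a, 2=a, 3=a, 4=b, 5=b, 6=b, 7=a, 8=b, 9=a, 10=b. Each edge has distinct colors on its endpoints.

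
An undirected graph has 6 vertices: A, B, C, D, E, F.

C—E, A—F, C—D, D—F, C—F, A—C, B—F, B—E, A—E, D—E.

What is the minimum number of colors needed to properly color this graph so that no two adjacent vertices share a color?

A, C, F are mutually adjacent, so at least 3 colors are needed.
One proper 3-coloring: A=green, B=blue, C=blue, D=green, E=red, F=red. Each edge has distinct colors on its endpoints.

3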